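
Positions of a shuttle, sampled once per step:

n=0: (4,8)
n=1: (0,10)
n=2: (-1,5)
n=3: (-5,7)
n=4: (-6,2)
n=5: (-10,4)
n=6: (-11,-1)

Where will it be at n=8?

(-16,-4)

Step-to-step displacements: (-4,+2), (-1,-5), (-4,+2), (-1,-5), (-4,+2), (-1,-5) — a repeating cycle of length 2.
step 7: apply (-4,+2) → (-15,1)
step 8: apply (-1,-5) → (-16,-4)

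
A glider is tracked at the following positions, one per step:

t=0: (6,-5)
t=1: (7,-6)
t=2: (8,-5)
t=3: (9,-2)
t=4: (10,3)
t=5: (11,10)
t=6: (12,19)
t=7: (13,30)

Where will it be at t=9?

First differences are (+1,-1), (+1,+1), (+1,+3), (+1,+5), (+1,+7), (+1,+9), (+1,+11); their common second difference is (+0,+2) (constant acceleration).
step 8: (13,30) + (+1,+13) → (14,43)
step 9: (14,43) + (+1,+15) → (15,58)

(15,58)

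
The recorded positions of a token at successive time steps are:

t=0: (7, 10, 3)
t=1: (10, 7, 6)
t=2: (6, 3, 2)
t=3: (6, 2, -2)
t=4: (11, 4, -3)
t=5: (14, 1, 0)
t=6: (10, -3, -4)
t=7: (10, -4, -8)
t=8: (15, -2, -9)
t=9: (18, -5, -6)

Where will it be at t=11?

Differencing gives (+3, -3, +3), (-4, -4, -4), (+0, -1, -4), (+5, +2, -1), (+3, -3, +3), (-4, -4, -4), (+0, -1, -4), (+5, +2, -1), (+3, -3, +3). This is the pattern (+3, -3, +3), (-4, -4, -4), (+0, -1, -4), (+5, +2, -1) repeated.
step 10: apply (-4, -4, -4) → (14, -9, -10)
step 11: apply (+0, -1, -4) → (14, -10, -14)

(14, -10, -14)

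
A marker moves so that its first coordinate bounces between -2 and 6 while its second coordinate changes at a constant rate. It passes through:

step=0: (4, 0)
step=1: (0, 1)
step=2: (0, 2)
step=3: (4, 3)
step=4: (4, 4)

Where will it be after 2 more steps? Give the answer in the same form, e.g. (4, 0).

The first coordinate reflects between -2 and 6, moving 4 per step.
  step 5: 4 → 0
  step 6: 0 → 0
The second coordinate changes by +1 each step: at step 6 it is 6.

(0, 6)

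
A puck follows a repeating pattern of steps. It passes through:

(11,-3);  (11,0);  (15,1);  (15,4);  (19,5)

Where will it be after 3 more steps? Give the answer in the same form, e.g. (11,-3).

(23,12)

The moves between consecutive positions are (+0,+3), (+4,+1), (+0,+3), (+4,+1); they repeat the 2-cycle [(+0,+3), (+4,+1)].
step 5: apply (+0,+3) → (19,8)
step 6: apply (+4,+1) → (23,9)
step 7: apply (+0,+3) → (23,12)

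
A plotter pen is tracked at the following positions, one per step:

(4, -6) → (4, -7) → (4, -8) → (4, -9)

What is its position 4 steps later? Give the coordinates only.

The position changes by (+0, -1) every step.
step 4: (4, -9) + (+0, -1) → (4, -10)
step 5: (4, -10) + (+0, -1) → (4, -11)
step 6: (4, -11) + (+0, -1) → (4, -12)
step 7: (4, -12) + (+0, -1) → (4, -13)

(4, -13)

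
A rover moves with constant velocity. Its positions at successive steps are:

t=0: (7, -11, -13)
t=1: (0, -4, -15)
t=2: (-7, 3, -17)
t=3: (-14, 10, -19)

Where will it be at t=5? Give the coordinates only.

(-28, 24, -23)

Each step adds (-7, +7, -2) to the position.
step 4: (-14, 10, -19) + (-7, +7, -2) → (-21, 17, -21)
step 5: (-21, 17, -21) + (-7, +7, -2) → (-28, 24, -23)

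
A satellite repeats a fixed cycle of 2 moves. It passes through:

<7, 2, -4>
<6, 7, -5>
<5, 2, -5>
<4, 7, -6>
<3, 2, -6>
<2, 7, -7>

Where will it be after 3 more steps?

<-1, 2, -8>

Step-to-step displacements: <-1, +5, -1>, <-1, -5, +0>, <-1, +5, -1>, <-1, -5, +0>, <-1, +5, -1> — a repeating cycle of length 2.
step 6: apply <-1, -5, +0> → <1, 2, -7>
step 7: apply <-1, +5, -1> → <0, 7, -8>
step 8: apply <-1, -5, +0> → <-1, 2, -8>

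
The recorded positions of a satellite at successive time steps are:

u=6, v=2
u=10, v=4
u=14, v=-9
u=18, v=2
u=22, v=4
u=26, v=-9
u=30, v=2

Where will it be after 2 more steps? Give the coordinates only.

u=38, v=-9

The u coordinate changes by +4 each step, so at step 8 it is 6 + 8·(4) = 38.
The v coordinate repeats the cycle [2, 4, -9] with period 3; step 8 mod 3 = 2, giving -9.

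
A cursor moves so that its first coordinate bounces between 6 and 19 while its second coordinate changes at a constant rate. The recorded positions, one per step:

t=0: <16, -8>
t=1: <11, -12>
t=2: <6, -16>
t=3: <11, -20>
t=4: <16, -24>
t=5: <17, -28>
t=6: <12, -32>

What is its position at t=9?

<15, -44>

The first coordinate reflects between 6 and 19, moving 5 per step.
  step 7: 12 → 7
  step 8: 7 → 10
  step 9: 10 → 15
The second coordinate changes by -4 each step: at step 9 it is -44.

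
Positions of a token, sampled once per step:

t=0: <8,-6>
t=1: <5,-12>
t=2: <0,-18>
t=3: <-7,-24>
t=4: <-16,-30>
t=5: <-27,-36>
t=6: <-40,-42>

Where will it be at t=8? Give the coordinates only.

<-72,-54>

Taking differences between consecutive positions: <-3,-6>, <-5,-6>, <-7,-6>, <-9,-6>, <-11,-6>, <-13,-6>. These grow by <-2,+0> each step.
step 7: <-40,-42> + <-15,-6> → <-55,-48>
step 8: <-55,-48> + <-17,-6> → <-72,-54>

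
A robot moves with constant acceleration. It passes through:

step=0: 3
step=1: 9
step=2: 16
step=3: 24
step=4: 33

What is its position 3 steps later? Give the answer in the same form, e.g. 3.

First differences are +6, +7, +8, +9; their common second difference is +1 (constant acceleration).
step 5: 33 + 10 → 43
step 6: 43 + 11 → 54
step 7: 54 + 12 → 66

66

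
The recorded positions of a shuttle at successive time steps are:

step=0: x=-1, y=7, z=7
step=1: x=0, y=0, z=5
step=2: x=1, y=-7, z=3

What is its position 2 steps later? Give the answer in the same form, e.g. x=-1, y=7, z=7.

x=3, y=-21, z=-1

Constant displacement of (+1, -7, -2) per step.
step 3: x=1, y=-7, z=3 + (+1, -7, -2) → x=2, y=-14, z=1
step 4: x=2, y=-14, z=1 + (+1, -7, -2) → x=3, y=-21, z=-1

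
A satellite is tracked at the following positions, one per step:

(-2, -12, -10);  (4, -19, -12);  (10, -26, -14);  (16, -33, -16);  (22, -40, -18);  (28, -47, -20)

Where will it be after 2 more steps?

Each step adds (+6, -7, -2) to the position.
step 6: (28, -47, -20) + (+6, -7, -2) → (34, -54, -22)
step 7: (34, -54, -22) + (+6, -7, -2) → (40, -61, -24)

(40, -61, -24)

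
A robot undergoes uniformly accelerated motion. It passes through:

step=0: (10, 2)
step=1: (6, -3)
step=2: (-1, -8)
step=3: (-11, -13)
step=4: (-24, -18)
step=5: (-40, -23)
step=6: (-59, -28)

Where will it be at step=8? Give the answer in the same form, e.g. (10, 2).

(-106, -38)

Successive displacements: (-4, -5), (-7, -5), (-10, -5), (-13, -5), (-16, -5), (-19, -5) — each changes by (-3, +0).
step 7: (-59, -28) + (-22, -5) → (-81, -33)
step 8: (-81, -33) + (-25, -5) → (-106, -38)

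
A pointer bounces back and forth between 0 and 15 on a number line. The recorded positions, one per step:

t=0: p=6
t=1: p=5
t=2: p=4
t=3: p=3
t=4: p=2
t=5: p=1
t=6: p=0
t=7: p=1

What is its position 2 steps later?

The value travels 1 per step and bounces off the walls at 0 and 15.
  step 8: 1 → 2
  step 9: 2 → 3

p=3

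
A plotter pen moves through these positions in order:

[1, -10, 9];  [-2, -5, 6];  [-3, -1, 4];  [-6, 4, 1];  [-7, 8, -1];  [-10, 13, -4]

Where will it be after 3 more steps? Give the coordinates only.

[-15, 26, -11]

Step-to-step displacements: [-3, +5, -3], [-1, +4, -2], [-3, +5, -3], [-1, +4, -2], [-3, +5, -3] — a repeating cycle of length 2.
step 6: apply [-1, +4, -2] → [-11, 17, -6]
step 7: apply [-3, +5, -3] → [-14, 22, -9]
step 8: apply [-1, +4, -2] → [-15, 26, -11]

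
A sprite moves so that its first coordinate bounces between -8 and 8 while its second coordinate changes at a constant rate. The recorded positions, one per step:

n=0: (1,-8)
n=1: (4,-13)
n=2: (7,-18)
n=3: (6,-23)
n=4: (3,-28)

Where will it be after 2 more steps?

The first coordinate travels 3 per step and bounces off the walls at -8 and 8.
  step 5: 3 → 0
  step 6: 0 → -3
The second coordinate changes by -5 each step: at step 6 it is -38.

(-3,-38)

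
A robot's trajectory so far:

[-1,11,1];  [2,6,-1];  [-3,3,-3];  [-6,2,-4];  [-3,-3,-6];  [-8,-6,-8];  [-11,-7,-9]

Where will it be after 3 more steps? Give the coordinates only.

Step-to-step displacements: [+3,-5,-2], [-5,-3,-2], [-3,-1,-1], [+3,-5,-2], [-5,-3,-2], [-3,-1,-1] — a repeating cycle of length 3.
step 7: apply [+3,-5,-2] → [-8,-12,-11]
step 8: apply [-5,-3,-2] → [-13,-15,-13]
step 9: apply [-3,-1,-1] → [-16,-16,-14]

[-16,-16,-14]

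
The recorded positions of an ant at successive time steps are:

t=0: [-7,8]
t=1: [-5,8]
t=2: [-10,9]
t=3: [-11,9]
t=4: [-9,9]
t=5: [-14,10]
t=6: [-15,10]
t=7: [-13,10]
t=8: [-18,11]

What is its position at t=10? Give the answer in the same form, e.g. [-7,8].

[-17,11]

The moves between consecutive positions are [+2,+0], [-5,+1], [-1,+0], [+2,+0], [-5,+1], [-1,+0], [+2,+0], [-5,+1]; they repeat the 3-cycle [[+2,+0], [-5,+1], [-1,+0]].
step 9: apply [-1,+0] → [-19,11]
step 10: apply [+2,+0] → [-17,11]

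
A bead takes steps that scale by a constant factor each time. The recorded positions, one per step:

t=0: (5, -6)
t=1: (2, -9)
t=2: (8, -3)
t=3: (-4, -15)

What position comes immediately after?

(20, 9)

The jumps are (-3, -3), (+6, +6), (-12, -12) — a geometric progression with ratio -2.
step 4: (-4, -15) + (+24, +24) → (20, 9)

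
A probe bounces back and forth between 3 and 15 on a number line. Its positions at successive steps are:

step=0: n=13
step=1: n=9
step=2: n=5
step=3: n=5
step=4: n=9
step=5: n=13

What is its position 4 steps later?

The value travels 4 per step and bounces off the walls at 3 and 15.
  step 6: 13 → 13
  step 7: 13 → 9
  step 8: 9 → 5
  step 9: 5 → 5

n=5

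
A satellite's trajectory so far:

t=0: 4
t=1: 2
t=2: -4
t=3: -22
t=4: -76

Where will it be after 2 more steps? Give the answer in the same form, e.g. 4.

The jumps are -2, -6, -18, -54 — a geometric progression with ratio 3.
step 5: -76 − 162 → -238
step 6: -238 − 486 → -724

-724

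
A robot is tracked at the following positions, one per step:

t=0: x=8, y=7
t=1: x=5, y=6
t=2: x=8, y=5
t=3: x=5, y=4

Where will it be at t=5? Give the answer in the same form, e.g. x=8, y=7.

The x coordinate repeats the cycle [8, 5] with period 2; step 5 mod 2 = 1, giving 5.
The y coordinate changes by -1 each step, so at step 5 it is 7 + 5·(-1) = 2.

x=5, y=2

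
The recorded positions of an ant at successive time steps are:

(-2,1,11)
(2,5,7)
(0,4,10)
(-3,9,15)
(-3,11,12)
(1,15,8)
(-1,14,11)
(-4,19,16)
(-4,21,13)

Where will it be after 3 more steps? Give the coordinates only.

Differencing gives (+4,+4,-4), (-2,-1,+3), (-3,+5,+5), (+0,+2,-3), (+4,+4,-4), (-2,-1,+3), (-3,+5,+5), (+0,+2,-3). This is the pattern (+4,+4,-4), (-2,-1,+3), (-3,+5,+5), (+0,+2,-3) repeated.
step 9: apply (+4,+4,-4) → (0,25,9)
step 10: apply (-2,-1,+3) → (-2,24,12)
step 11: apply (-3,+5,+5) → (-5,29,17)

(-5,29,17)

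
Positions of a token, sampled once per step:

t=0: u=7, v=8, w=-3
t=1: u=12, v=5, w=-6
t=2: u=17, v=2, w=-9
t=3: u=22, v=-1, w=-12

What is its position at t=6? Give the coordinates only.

u=37, v=-10, w=-21

Constant displacement of (+5, -3, -3) per step.
step 4: u=22, v=-1, w=-12 + (+5, -3, -3) → u=27, v=-4, w=-15
step 5: u=27, v=-4, w=-15 + (+5, -3, -3) → u=32, v=-7, w=-18
step 6: u=32, v=-7, w=-18 + (+5, -3, -3) → u=37, v=-10, w=-21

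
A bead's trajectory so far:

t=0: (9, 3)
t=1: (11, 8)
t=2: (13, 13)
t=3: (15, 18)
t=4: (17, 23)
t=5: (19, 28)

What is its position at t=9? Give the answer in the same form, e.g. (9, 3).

Constant displacement of (+2, +5) per step.
step 6: (19, 28) + (+2, +5) → (21, 33)
step 7: (21, 33) + (+2, +5) → (23, 38)
step 8: (23, 38) + (+2, +5) → (25, 43)
step 9: (25, 43) + (+2, +5) → (27, 48)

(27, 48)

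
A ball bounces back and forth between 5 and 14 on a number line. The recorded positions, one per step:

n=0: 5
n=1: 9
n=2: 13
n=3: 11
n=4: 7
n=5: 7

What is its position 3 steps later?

The value travels 4 per step and bounces off the walls at 5 and 14.
  step 6: 7 → 11
  step 7: 11 → 13
  step 8: 13 → 9

9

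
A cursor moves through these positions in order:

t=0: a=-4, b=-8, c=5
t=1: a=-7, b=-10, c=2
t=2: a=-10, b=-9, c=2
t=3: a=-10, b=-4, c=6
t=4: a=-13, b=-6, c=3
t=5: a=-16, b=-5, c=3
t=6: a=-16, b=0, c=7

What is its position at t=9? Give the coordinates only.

a=-22, b=4, c=8

Step-to-step displacements: (-3, -2, -3), (-3, +1, +0), (+0, +5, +4), (-3, -2, -3), (-3, +1, +0), (+0, +5, +4) — a repeating cycle of length 3.
step 7: apply (-3, -2, -3) → a=-19, b=-2, c=4
step 8: apply (-3, +1, +0) → a=-22, b=-1, c=4
step 9: apply (+0, +5, +4) → a=-22, b=4, c=8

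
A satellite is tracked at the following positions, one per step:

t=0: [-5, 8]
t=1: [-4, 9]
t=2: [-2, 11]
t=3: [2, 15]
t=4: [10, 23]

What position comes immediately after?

Step-to-step displacements: [+1, +1], [+2, +2], [+4, +4], [+8, +8]; each is 2× the previous.
step 5: [10, 23] + [+16, +16] → [26, 39]

[26, 39]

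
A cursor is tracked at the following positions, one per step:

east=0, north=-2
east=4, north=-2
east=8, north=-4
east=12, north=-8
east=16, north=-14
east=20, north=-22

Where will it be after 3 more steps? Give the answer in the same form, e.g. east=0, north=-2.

east=32, north=-58

Taking differences between consecutive positions: (+4,+0), (+4,-2), (+4,-4), (+4,-6), (+4,-8). These grow by (+0,-2) each step.
step 6: east=20, north=-22 + (+4,-10) → east=24, north=-32
step 7: east=24, north=-32 + (+4,-12) → east=28, north=-44
step 8: east=28, north=-44 + (+4,-14) → east=32, north=-58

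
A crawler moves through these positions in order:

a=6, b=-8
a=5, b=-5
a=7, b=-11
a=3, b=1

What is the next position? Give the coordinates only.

Step-to-step displacements: (-1, +3), (+2, -6), (-4, +12); each is -2× the previous.
step 4: a=3, b=1 + (+8, -24) → a=11, b=-23

a=11, b=-23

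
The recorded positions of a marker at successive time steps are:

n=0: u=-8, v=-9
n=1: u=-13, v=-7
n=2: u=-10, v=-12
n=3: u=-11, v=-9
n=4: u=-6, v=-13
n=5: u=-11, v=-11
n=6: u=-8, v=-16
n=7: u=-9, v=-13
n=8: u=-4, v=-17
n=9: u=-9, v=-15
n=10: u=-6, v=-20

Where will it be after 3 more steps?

u=-7, v=-19

Differencing gives (-5, +2), (+3, -5), (-1, +3), (+5, -4), (-5, +2), (+3, -5), (-1, +3), (+5, -4), (-5, +2), (+3, -5). This is the pattern (-5, +2), (+3, -5), (-1, +3), (+5, -4) repeated.
step 11: apply (-1, +3) → u=-7, v=-17
step 12: apply (+5, -4) → u=-2, v=-21
step 13: apply (-5, +2) → u=-7, v=-19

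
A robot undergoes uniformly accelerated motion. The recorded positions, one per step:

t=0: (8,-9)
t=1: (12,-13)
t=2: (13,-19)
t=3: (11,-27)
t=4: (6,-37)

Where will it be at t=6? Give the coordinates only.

(-13,-63)

First differences are (+4,-4), (+1,-6), (-2,-8), (-5,-10); their common second difference is (-3,-2) (constant acceleration).
step 5: (6,-37) + (-8,-12) → (-2,-49)
step 6: (-2,-49) + (-11,-14) → (-13,-63)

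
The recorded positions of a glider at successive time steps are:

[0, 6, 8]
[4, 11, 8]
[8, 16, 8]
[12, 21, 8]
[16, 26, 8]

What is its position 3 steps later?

[28, 41, 8]

Constant displacement of [+4, +5, +0] per step.
step 5: [16, 26, 8] + [+4, +5, +0] → [20, 31, 8]
step 6: [20, 31, 8] + [+4, +5, +0] → [24, 36, 8]
step 7: [24, 36, 8] + [+4, +5, +0] → [28, 41, 8]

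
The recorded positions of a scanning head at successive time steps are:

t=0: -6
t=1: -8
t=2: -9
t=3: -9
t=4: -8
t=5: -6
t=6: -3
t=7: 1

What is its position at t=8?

Taking differences between consecutive positions: -2, -1, +0, +1, +2, +3, +4. These grow by +1 each step.
step 8: 1 + 5 → 6

6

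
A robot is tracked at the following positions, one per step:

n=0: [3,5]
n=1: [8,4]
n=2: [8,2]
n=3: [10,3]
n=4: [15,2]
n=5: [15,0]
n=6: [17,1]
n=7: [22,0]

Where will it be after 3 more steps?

Differencing gives [+5,-1], [+0,-2], [+2,+1], [+5,-1], [+0,-2], [+2,+1], [+5,-1]. This is the pattern [+5,-1], [+0,-2], [+2,+1] repeated.
step 8: apply [+0,-2] → [22,-2]
step 9: apply [+2,+1] → [24,-1]
step 10: apply [+5,-1] → [29,-2]

[29,-2]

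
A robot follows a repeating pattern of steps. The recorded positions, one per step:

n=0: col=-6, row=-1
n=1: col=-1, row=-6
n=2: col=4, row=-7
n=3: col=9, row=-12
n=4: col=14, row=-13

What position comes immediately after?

The moves between consecutive positions are (+5, -5), (+5, -1), (+5, -5), (+5, -1); they repeat the 2-cycle [(+5, -5), (+5, -1)].
step 5: apply (+5, -5) → col=19, row=-18

col=19, row=-18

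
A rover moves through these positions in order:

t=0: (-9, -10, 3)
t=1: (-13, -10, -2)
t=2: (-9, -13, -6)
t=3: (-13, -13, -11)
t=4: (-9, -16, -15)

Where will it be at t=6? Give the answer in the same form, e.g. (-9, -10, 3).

(-9, -19, -24)

Step-to-step displacements: (-4, +0, -5), (+4, -3, -4), (-4, +0, -5), (+4, -3, -4) — a repeating cycle of length 2.
step 5: apply (-4, +0, -5) → (-13, -16, -20)
step 6: apply (+4, -3, -4) → (-9, -19, -24)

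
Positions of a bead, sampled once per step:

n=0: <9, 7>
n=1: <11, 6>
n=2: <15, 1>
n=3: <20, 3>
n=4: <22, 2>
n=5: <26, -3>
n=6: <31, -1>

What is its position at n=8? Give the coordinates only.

Differencing gives <+2, -1>, <+4, -5>, <+5, +2>, <+2, -1>, <+4, -5>, <+5, +2>. This is the pattern <+2, -1>, <+4, -5>, <+5, +2> repeated.
step 7: apply <+2, -1> → <33, -2>
step 8: apply <+4, -5> → <37, -7>

<37, -7>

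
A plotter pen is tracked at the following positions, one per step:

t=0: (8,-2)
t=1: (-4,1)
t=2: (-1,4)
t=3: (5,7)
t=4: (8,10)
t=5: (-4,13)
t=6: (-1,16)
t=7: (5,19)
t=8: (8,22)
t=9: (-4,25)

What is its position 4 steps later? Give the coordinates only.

(-4,37)

The first coordinate repeats the cycle [8, -4, -1, 5] with period 4; step 13 mod 4 = 1, giving -4.
The second coordinate changes by +3 each step, so at step 13 it is -2 + 13·(3) = 37.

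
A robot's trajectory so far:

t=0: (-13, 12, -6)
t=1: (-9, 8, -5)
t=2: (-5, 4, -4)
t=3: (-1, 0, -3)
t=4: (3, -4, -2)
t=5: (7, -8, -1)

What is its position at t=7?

The position changes by (+4, -4, +1) every step.
step 6: (7, -8, -1) + (+4, -4, +1) → (11, -12, 0)
step 7: (11, -12, 0) + (+4, -4, +1) → (15, -16, 1)

(15, -16, 1)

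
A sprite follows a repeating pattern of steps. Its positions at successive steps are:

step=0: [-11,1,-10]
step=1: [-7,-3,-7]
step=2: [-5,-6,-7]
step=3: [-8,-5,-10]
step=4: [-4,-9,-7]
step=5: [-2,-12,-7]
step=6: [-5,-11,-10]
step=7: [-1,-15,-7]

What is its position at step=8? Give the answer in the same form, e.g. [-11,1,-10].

[1,-18,-7]

The moves between consecutive positions are [+4,-4,+3], [+2,-3,+0], [-3,+1,-3], [+4,-4,+3], [+2,-3,+0], [-3,+1,-3], [+4,-4,+3]; they repeat the 3-cycle [[+4,-4,+3], [+2,-3,+0], [-3,+1,-3]].
step 8: apply [+2,-3,+0] → [1,-18,-7]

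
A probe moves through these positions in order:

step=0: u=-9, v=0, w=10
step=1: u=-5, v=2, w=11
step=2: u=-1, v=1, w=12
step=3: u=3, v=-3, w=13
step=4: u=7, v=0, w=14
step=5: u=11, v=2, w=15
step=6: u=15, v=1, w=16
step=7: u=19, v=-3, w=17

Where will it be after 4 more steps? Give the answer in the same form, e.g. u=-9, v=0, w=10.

U: linear, +4 per step → 35 at step 11.
V: cycles through 0, 2, 1, -3 every 4 steps. Step 11 lands at position 3 of the cycle → -3.
W: linear, +1 per step → 21 at step 11.

u=35, v=-3, w=21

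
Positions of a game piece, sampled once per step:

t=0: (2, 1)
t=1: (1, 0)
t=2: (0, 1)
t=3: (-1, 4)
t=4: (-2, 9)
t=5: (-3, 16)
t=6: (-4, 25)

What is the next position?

First differences are (-1, -1), (-1, +1), (-1, +3), (-1, +5), (-1, +7), (-1, +9); their common second difference is (+0, +2) (constant acceleration).
step 7: (-4, 25) + (-1, +11) → (-5, 36)

(-5, 36)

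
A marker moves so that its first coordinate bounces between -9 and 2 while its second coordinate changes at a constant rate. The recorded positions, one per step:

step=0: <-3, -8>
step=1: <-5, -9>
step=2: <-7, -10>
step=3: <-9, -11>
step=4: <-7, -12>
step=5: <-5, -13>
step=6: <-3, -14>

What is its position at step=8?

The first coordinate reflects between -9 and 2, moving 2 per step.
  step 7: -3 → -1
  step 8: -1 → 1
The second coordinate changes by -1 each step: at step 8 it is -16.

<1, -16>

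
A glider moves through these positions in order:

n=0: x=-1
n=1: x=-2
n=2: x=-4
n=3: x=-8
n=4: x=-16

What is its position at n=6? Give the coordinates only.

Step-to-step displacements: -1, -2, -4, -8; each is 2× the previous.
step 5: -16 − 16 → x=-32
step 6: -32 − 32 → x=-64

x=-64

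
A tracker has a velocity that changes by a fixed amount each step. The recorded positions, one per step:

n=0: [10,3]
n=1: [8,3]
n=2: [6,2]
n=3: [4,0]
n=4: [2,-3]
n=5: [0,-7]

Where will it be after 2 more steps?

[-4,-18]

First differences are [-2,+0], [-2,-1], [-2,-2], [-2,-3], [-2,-4]; their common second difference is [+0,-1] (constant acceleration).
step 6: [0,-7] + [-2,-5] → [-2,-12]
step 7: [-2,-12] + [-2,-6] → [-4,-18]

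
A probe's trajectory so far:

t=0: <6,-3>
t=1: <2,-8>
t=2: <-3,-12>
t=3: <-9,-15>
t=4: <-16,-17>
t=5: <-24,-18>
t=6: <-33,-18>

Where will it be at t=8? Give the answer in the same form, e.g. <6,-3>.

Taking differences between consecutive positions: <-4,-5>, <-5,-4>, <-6,-3>, <-7,-2>, <-8,-1>, <-9,+0>. These grow by <-1,+1> each step.
step 7: <-33,-18> + <-10,+1> → <-43,-17>
step 8: <-43,-17> + <-11,+2> → <-54,-15>

<-54,-15>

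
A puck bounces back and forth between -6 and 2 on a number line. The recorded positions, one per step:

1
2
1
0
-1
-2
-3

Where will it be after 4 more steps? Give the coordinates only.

The value travels 1 per step and bounces off the walls at -6 and 2.
  step 7: -3 → -4
  step 8: -4 → -5
  step 9: -5 → -6
  step 10: -6 → -5

-5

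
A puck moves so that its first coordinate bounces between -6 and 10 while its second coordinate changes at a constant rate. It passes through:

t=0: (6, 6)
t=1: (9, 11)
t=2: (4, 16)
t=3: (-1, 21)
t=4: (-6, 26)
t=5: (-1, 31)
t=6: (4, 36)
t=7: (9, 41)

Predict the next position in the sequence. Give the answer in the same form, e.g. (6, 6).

The first coordinate travels 5 per step and bounces off the walls at -6 and 10.
  step 8: 9 → 6
The second coordinate changes by +5 each step: at step 8 it is 46.

(6, 46)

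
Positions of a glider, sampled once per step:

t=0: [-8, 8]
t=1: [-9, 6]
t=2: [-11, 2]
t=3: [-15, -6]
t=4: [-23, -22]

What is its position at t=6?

[-71, -118]

The jumps are [-1, -2], [-2, -4], [-4, -8], [-8, -16] — a geometric progression with ratio 2.
step 5: [-23, -22] + [-16, -32] → [-39, -54]
step 6: [-39, -54] + [-32, -64] → [-71, -118]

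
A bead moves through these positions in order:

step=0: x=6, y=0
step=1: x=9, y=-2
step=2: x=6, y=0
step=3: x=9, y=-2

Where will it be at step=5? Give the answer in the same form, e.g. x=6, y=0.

x=9, y=-2

The jumps are (+3, -2), (-3, +2), (+3, -2) — a geometric progression with ratio -1.
step 4: x=9, y=-2 + (-3, +2) → x=6, y=0
step 5: x=6, y=0 + (+3, -2) → x=9, y=-2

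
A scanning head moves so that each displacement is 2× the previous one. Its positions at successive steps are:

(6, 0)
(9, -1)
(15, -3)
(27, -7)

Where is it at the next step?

(51, -15)

Step-to-step displacements: (+3, -1), (+6, -2), (+12, -4); each is 2× the previous.
step 4: (27, -7) + (+24, -8) → (51, -15)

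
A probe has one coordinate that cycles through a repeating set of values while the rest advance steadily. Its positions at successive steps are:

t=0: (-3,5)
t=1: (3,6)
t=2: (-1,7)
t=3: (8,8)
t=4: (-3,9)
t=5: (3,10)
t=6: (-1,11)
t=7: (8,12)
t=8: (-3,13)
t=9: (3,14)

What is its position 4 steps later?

First: cycles through -3, 3, -1, 8 every 4 steps. Step 13 lands at position 1 of the cycle → 3.
Second: linear, +1 per step → 18 at step 13.

(3,18)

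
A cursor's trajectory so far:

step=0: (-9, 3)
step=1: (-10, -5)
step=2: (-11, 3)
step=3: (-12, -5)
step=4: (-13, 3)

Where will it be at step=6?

The first coordinate changes by -1 each step, so at step 6 it is -9 + 6·(-1) = -15.
The second coordinate repeats the cycle [3, -5] with period 2; step 6 mod 2 = 0, giving 3.

(-15, 3)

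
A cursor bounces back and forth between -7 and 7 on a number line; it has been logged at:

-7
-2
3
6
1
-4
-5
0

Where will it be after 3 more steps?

The value travels 5 per step and bounces off the walls at -7 and 7.
  step 8: 0 → 5
  step 9: 5 → 4
  step 10: 4 → -1

-1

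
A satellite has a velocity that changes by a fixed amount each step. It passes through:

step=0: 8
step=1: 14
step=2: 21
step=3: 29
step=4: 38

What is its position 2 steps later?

Successive displacements: +6, +7, +8, +9 — each changes by +1.
step 5: 38 + 10 → 48
step 6: 48 + 11 → 59

59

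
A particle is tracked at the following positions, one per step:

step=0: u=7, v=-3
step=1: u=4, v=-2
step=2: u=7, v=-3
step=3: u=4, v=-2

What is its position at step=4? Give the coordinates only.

The jumps are (-3, +1), (+3, -1), (-3, +1) — a geometric progression with ratio -1.
step 4: u=4, v=-2 + (+3, -1) → u=7, v=-3

u=7, v=-3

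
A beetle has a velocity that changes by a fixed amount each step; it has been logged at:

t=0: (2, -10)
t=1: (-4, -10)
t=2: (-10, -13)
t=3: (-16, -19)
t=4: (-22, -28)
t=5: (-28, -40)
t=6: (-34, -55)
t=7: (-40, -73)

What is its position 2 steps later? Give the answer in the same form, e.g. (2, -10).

(-52, -118)

Successive displacements: (-6, +0), (-6, -3), (-6, -6), (-6, -9), (-6, -12), (-6, -15), (-6, -18) — each changes by (+0, -3).
step 8: (-40, -73) + (-6, -21) → (-46, -94)
step 9: (-46, -94) + (-6, -24) → (-52, -118)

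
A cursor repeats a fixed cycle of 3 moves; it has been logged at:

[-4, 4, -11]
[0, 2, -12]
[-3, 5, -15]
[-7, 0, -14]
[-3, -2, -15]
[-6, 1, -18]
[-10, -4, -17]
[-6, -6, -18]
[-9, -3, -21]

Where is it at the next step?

Step-to-step displacements: [+4, -2, -1], [-3, +3, -3], [-4, -5, +1], [+4, -2, -1], [-3, +3, -3], [-4, -5, +1], [+4, -2, -1], [-3, +3, -3] — a repeating cycle of length 3.
step 9: apply [-4, -5, +1] → [-13, -8, -20]

[-13, -8, -20]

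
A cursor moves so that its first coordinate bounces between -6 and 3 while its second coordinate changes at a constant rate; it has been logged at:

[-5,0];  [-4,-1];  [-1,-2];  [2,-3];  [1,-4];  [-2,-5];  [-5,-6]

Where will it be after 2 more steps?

The first coordinate travels 3 per step and bounces off the walls at -6 and 3.
  step 7: -5 → -4
  step 8: -4 → -1
The second coordinate changes by -1 each step: at step 8 it is -8.

[-1,-8]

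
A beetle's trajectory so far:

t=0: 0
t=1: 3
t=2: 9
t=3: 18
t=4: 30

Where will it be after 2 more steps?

63

Taking differences between consecutive positions: +3, +6, +9, +12. These grow by +3 each step.
step 5: 30 + 15 → 45
step 6: 45 + 18 → 63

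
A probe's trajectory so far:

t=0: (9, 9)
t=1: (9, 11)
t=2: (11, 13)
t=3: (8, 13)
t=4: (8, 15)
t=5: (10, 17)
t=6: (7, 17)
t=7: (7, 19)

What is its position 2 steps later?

(6, 21)

Step-to-step displacements: (+0, +2), (+2, +2), (-3, +0), (+0, +2), (+2, +2), (-3, +0), (+0, +2) — a repeating cycle of length 3.
step 8: apply (+2, +2) → (9, 21)
step 9: apply (-3, +0) → (6, 21)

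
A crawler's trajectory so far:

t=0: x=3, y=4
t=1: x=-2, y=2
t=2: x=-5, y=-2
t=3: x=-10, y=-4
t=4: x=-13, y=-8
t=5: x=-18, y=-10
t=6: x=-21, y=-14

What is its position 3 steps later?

The moves between consecutive positions are (-5, -2), (-3, -4), (-5, -2), (-3, -4), (-5, -2), (-3, -4); they repeat the 2-cycle [(-5, -2), (-3, -4)].
step 7: apply (-5, -2) → x=-26, y=-16
step 8: apply (-3, -4) → x=-29, y=-20
step 9: apply (-5, -2) → x=-34, y=-22

x=-34, y=-22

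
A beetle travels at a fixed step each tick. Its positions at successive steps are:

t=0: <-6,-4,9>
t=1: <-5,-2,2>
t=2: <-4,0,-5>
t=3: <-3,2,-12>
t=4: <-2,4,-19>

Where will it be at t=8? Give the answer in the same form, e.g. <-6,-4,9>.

<2,12,-47>

Constant displacement of <+1,+2,-7> per step.
step 5: <-2,4,-19> + <+1,+2,-7> → <-1,6,-26>
step 6: <-1,6,-26> + <+1,+2,-7> → <0,8,-33>
step 7: <0,8,-33> + <+1,+2,-7> → <1,10,-40>
step 8: <1,10,-40> + <+1,+2,-7> → <2,12,-47>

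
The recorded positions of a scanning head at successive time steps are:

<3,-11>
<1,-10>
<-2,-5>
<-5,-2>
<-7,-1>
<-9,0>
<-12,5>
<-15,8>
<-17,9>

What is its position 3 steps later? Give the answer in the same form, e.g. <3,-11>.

<-25,18>

The moves between consecutive positions are <-2,+1>, <-3,+5>, <-3,+3>, <-2,+1>, <-2,+1>, <-3,+5>, <-3,+3>, <-2,+1>; they repeat the 4-cycle [<-2,+1>, <-3,+5>, <-3,+3>, <-2,+1>].
step 9: apply <-2,+1> → <-19,10>
step 10: apply <-3,+5> → <-22,15>
step 11: apply <-3,+3> → <-25,18>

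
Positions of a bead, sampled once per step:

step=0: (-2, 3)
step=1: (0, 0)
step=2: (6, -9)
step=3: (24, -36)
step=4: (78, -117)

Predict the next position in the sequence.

(240, -360)

Consecutive displacements (+2, -3), (+6, -9), (+18, -27), (+54, -81) scale by a factor of 3 each step.
step 5: (78, -117) + (+162, -243) → (240, -360)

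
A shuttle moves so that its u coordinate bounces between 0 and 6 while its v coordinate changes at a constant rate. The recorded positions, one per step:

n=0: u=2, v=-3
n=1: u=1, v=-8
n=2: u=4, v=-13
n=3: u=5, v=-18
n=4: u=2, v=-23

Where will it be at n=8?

The u coordinate reflects between 0 and 6, moving 3 per step.
  step 5: 2 → 1
  step 6: 1 → 4
  step 7: 4 → 5
  step 8: 5 → 2
The v coordinate changes by -5 each step: at step 8 it is -43.

u=2, v=-43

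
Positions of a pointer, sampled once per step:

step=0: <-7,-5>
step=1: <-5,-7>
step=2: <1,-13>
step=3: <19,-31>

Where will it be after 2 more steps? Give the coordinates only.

<235,-247>

Step-to-step displacements: <+2,-2>, <+6,-6>, <+18,-18>; each is 3× the previous.
step 4: <19,-31> + <+54,-54> → <73,-85>
step 5: <73,-85> + <+162,-162> → <235,-247>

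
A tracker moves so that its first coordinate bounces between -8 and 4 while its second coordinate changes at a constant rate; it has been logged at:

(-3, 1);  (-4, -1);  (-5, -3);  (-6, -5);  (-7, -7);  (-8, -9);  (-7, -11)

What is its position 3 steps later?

(-4, -17)

The first coordinate reflects between -8 and 4, moving 1 per step.
  step 7: -7 → -6
  step 8: -6 → -5
  step 9: -5 → -4
The second coordinate changes by -2 each step: at step 9 it is -17.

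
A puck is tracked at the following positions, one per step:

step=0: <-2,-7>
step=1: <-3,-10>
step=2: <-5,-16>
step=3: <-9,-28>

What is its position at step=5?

<-33,-100>

Consecutive displacements <-1,-3>, <-2,-6>, <-4,-12> scale by a factor of 2 each step.
step 4: <-9,-28> + <-8,-24> → <-17,-52>
step 5: <-17,-52> + <-16,-48> → <-33,-100>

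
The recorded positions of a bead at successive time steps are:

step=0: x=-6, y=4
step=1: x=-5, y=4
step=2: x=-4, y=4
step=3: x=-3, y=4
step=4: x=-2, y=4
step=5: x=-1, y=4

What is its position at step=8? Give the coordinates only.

x=2, y=4

The position changes by (+1, +0) every step.
step 6: x=-1, y=4 + (+1, +0) → x=0, y=4
step 7: x=0, y=4 + (+1, +0) → x=1, y=4
step 8: x=1, y=4 + (+1, +0) → x=2, y=4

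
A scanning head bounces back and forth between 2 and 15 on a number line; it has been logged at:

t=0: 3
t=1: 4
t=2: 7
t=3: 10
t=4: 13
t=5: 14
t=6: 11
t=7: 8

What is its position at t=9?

2

The value travels 3 per step and bounces off the walls at 2 and 15.
  step 8: 8 → 5
  step 9: 5 → 2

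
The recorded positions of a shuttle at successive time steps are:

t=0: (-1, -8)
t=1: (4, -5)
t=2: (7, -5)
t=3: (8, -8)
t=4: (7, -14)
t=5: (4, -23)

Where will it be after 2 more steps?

(-8, -50)

Taking differences between consecutive positions: (+5, +3), (+3, +0), (+1, -3), (-1, -6), (-3, -9). These grow by (-2, -3) each step.
step 6: (4, -23) + (-5, -12) → (-1, -35)
step 7: (-1, -35) + (-7, -15) → (-8, -50)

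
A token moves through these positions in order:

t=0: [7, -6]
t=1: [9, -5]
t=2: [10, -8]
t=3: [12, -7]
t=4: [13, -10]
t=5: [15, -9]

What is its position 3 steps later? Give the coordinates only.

[19, -14]

The moves between consecutive positions are [+2, +1], [+1, -3], [+2, +1], [+1, -3], [+2, +1]; they repeat the 2-cycle [[+2, +1], [+1, -3]].
step 6: apply [+1, -3] → [16, -12]
step 7: apply [+2, +1] → [18, -11]
step 8: apply [+1, -3] → [19, -14]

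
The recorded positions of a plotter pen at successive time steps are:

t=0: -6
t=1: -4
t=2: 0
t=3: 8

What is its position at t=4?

24

The jumps are +2, +4, +8 — a geometric progression with ratio 2.
step 4: 8 + 16 → 24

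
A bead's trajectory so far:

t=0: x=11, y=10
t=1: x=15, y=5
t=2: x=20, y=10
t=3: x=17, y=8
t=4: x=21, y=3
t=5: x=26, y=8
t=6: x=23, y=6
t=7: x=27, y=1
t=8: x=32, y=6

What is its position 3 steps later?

x=38, y=4

The moves between consecutive positions are (+4,-5), (+5,+5), (-3,-2), (+4,-5), (+5,+5), (-3,-2), (+4,-5), (+5,+5); they repeat the 3-cycle [(+4,-5), (+5,+5), (-3,-2)].
step 9: apply (-3,-2) → x=29, y=4
step 10: apply (+4,-5) → x=33, y=-1
step 11: apply (+5,+5) → x=38, y=4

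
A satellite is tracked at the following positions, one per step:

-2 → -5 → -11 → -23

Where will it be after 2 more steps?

-95

Step-to-step displacements: -3, -6, -12; each is 2× the previous.
step 4: -23 − 24 → -47
step 5: -47 − 48 → -95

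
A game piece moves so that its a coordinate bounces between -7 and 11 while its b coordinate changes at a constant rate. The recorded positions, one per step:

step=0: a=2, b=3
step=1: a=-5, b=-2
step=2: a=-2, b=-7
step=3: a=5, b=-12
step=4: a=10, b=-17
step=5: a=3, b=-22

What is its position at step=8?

a=4, b=-37

The a coordinate travels 7 per step and bounces off the walls at -7 and 11.
  step 6: 3 → -4
  step 7: -4 → -3
  step 8: -3 → 4
The b coordinate changes by -5 each step: at step 8 it is -37.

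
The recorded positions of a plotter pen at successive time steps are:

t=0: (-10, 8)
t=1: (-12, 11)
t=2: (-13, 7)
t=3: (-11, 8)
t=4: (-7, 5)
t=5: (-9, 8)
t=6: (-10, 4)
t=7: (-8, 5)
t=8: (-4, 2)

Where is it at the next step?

(-6, 5)

Step-to-step displacements: (-2, +3), (-1, -4), (+2, +1), (+4, -3), (-2, +3), (-1, -4), (+2, +1), (+4, -3) — a repeating cycle of length 4.
step 9: apply (-2, +3) → (-6, 5)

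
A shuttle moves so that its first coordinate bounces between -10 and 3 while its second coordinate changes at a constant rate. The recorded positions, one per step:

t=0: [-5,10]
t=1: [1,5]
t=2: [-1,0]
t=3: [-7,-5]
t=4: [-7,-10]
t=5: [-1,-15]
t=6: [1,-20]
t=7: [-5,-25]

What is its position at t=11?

The first coordinate reflects between -10 and 3, moving 6 per step.
  step 8: -5 → -9
  step 9: -9 → -3
  step 10: -3 → 3
  step 11: 3 → -3
The second coordinate changes by -5 each step: at step 11 it is -45.

[-3,-45]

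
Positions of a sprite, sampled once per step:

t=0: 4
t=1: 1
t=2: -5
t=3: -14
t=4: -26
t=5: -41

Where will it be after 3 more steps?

Successive displacements: -3, -6, -9, -12, -15 — each changes by -3.
step 6: -41 − 18 → -59
step 7: -59 − 21 → -80
step 8: -80 − 24 → -104

-104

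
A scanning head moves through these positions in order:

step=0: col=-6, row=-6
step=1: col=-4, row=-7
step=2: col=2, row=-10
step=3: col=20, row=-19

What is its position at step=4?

Step-to-step displacements: (+2,-1), (+6,-3), (+18,-9); each is 3× the previous.
step 4: col=20, row=-19 + (+54,-27) → col=74, row=-46

col=74, row=-46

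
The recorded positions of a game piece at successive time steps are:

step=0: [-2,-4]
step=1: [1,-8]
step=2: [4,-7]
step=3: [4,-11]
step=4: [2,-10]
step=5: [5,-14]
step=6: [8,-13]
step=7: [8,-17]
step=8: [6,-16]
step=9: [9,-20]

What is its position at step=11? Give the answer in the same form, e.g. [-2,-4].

Step-to-step displacements: [+3,-4], [+3,+1], [+0,-4], [-2,+1], [+3,-4], [+3,+1], [+0,-4], [-2,+1], [+3,-4] — a repeating cycle of length 4.
step 10: apply [+3,+1] → [12,-19]
step 11: apply [+0,-4] → [12,-23]

[12,-23]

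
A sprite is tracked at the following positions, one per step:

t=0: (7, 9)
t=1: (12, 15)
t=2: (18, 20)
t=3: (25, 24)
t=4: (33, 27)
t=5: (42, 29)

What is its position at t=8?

(75, 29)

First differences are (+5, +6), (+6, +5), (+7, +4), (+8, +3), (+9, +2); their common second difference is (+1, -1) (constant acceleration).
step 6: (42, 29) + (+10, +1) → (52, 30)
step 7: (52, 30) + (+11, +0) → (63, 30)
step 8: (63, 30) + (+12, -1) → (75, 29)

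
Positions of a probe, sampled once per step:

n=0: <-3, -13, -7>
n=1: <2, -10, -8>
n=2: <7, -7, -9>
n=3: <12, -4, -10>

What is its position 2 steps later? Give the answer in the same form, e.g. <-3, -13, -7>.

Each step adds <+5, +3, -1> to the position.
step 4: <12, -4, -10> + <+5, +3, -1> → <17, -1, -11>
step 5: <17, -1, -11> + <+5, +3, -1> → <22, 2, -12>

<22, 2, -12>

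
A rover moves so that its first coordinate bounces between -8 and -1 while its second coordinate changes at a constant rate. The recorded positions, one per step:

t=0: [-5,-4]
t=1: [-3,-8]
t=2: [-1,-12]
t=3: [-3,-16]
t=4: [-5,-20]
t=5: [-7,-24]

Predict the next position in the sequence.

The first coordinate travels 2 per step and bounces off the walls at -8 and -1.
  step 6: -7 → -7
The second coordinate changes by -4 each step: at step 6 it is -28.

[-7,-28]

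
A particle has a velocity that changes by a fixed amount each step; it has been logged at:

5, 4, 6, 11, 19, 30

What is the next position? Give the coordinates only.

44

First differences are -1, +2, +5, +8, +11; their common second difference is +3 (constant acceleration).
step 6: 30 + 14 → 44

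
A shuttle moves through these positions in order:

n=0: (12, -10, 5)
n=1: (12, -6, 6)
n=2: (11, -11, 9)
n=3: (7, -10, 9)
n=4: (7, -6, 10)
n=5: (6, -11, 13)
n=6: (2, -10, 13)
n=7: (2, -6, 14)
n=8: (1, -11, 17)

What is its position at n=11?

Step-to-step displacements: (+0, +4, +1), (-1, -5, +3), (-4, +1, +0), (+0, +4, +1), (-1, -5, +3), (-4, +1, +0), (+0, +4, +1), (-1, -5, +3) — a repeating cycle of length 3.
step 9: apply (-4, +1, +0) → (-3, -10, 17)
step 10: apply (+0, +4, +1) → (-3, -6, 18)
step 11: apply (-1, -5, +3) → (-4, -11, 21)

(-4, -11, 21)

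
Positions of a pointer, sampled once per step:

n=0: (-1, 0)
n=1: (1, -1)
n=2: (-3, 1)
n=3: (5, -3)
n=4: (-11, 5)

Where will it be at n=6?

(-43, 21)

Step-to-step displacements: (+2, -1), (-4, +2), (+8, -4), (-16, +8); each is -2× the previous.
step 5: (-11, 5) + (+32, -16) → (21, -11)
step 6: (21, -11) + (-64, +32) → (-43, 21)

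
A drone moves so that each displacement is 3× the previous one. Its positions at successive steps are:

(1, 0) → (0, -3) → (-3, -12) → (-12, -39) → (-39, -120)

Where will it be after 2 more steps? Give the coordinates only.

The jumps are (-1, -3), (-3, -9), (-9, -27), (-27, -81) — a geometric progression with ratio 3.
step 5: (-39, -120) + (-81, -243) → (-120, -363)
step 6: (-120, -363) + (-243, -729) → (-363, -1092)

(-363, -1092)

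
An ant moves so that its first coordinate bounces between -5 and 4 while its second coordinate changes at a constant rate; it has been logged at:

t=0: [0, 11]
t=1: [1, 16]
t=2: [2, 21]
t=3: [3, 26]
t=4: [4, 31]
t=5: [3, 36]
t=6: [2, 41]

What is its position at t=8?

The first coordinate reflects between -5 and 4, moving 1 per step.
  step 7: 2 → 1
  step 8: 1 → 0
The second coordinate changes by +5 each step: at step 8 it is 51.

[0, 51]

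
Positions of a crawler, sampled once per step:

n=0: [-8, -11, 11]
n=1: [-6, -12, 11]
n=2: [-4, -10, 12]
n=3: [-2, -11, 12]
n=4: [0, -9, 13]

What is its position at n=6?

[4, -8, 14]

Differencing gives [+2, -1, +0], [+2, +2, +1], [+2, -1, +0], [+2, +2, +1]. This is the pattern [+2, -1, +0], [+2, +2, +1] repeated.
step 5: apply [+2, -1, +0] → [2, -10, 13]
step 6: apply [+2, +2, +1] → [4, -8, 14]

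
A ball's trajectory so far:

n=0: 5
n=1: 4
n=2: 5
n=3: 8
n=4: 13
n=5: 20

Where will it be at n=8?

First differences are -1, +1, +3, +5, +7; their common second difference is +2 (constant acceleration).
step 6: 20 + 9 → 29
step 7: 29 + 11 → 40
step 8: 40 + 13 → 53

53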